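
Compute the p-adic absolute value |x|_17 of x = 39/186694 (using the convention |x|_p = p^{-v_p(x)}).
|39/186694|_17 = 4913

Step 1 — compute v_17(x) by factoring powers of 17 out of the numerator and denominator: v_17(39/186694) = -3. Step 2 — apply |x|_p = p^{-v_p(x)} = 17^{3} = 4913.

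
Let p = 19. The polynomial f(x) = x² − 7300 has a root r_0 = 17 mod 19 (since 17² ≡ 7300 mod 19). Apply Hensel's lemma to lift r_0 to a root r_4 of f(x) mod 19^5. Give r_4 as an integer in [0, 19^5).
r_4 = 2181141 (mod 2476099)

Hensel's recurrence: r_{i+1} = r_i − f(r_i)·(f′(r_i))^{-1} mod 19^{i+2}, with f′(x) = 2x. Iterate:
  r_0 = 17 (mod 19)
  r_1 = 340 (mod 361)
  r_2 = 6838 (mod 6859)
  r_3 = 96005 (mod 130321)
  r_4 = 2181141 (mod 2476099)
Final: r_4 = 2181141, and one checks f(r_4) ≡ 0 mod 19^5.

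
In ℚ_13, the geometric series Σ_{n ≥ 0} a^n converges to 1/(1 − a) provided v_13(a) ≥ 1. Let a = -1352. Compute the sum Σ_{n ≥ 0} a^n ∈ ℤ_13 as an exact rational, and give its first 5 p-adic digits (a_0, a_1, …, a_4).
Σ a^n = 1/(1 − a) = 1/1353;  first 5 digits = (1, 0, 5, 12, 11)

v_13(a) = 2 ≥ 1, so the series converges in ℤ_13 to 1/(1 − a) = 1/(1 − (-1352)) = 1/1353. Expand this rational in ℤ_13: compute digits iteratively via d_i = x_i mod 13, x_{i+1} = (x_i − d_i)/13. The first 5 digits are (1, 0, 5, 12, 11).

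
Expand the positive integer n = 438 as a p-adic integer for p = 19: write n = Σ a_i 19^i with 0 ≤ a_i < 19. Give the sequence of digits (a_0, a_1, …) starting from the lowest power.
(a_0, a_1, …) = (1, 4, 1)

Repeated division by 19 gives the digits low-to-high: 438 = 1 + 4·19^1 + 1·19^2. Digit sequence: (1, 4, 1).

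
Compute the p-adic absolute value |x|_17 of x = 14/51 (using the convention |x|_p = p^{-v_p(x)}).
|14/51|_17 = 17

Step 1 — compute v_17(x) by factoring powers of 17 out of the numerator and denominator: v_17(14/51) = -1. Step 2 — apply |x|_p = p^{-v_p(x)} = 17^{1} = 17.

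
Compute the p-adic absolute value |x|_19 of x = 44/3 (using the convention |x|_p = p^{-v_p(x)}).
|44/3|_19 = 1

Step 1 — compute v_19(x) by factoring powers of 19 out of the numerator and denominator: v_19(44/3) = 0. Step 2 — apply |x|_p = p^{-v_p(x)} = 19^{0} = 1.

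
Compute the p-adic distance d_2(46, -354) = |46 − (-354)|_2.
d_2(46, -354) = 1/16

Step 1 — x − y = 46 − (-354) = 400. Step 2 — v_2(400) = 4 (factor: 400 = (2^4 · 25); the sign does not affect v_p). Step 3 — |x − y|_2 = 2^{-4} = 1/16.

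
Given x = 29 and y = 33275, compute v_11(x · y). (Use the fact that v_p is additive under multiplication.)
v_11(964975) = 3

v_p(x) = 0 (factor: 29 = 11^0 · 29); v_p(y) = 3 (factor: 33275 = 11^3 · 25). Additivity: v_p(xy) = v_p(x) + v_p(y) = 0 + 3 = 3. (Direct check: xy = 964975 = 11^3 · (725).)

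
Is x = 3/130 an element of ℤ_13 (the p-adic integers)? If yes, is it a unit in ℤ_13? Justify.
x ∉ ℤ_13 (v_13(x) = -1 < 0)

ℤ_13 = {x ∈ ℚ_13 : v_13(x) ≥ 0} and ℤ_13^× = {x ∈ ℤ_13 : v_13(x) = 0}. Here v_13(3/130) = v_13(num) − v_13(den) = -1; compare against these criteria.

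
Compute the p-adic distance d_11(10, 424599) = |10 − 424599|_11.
d_11(10, 424599) = 1/14641

Step 1 — x − y = 10 − 424599 = -424589. Step 2 — v_11(-424589) = 4 (factor: -424589 = −(11^4 · 29); the sign does not affect v_p). Step 3 — |x − y|_11 = 11^{-4} = 1/14641.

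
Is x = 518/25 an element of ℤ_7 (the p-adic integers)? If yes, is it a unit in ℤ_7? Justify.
x ∈ ℤ_7 but not a unit; v_7(x) = 1 > 0

ℤ_7 = {x ∈ ℚ_7 : v_7(x) ≥ 0} and ℤ_7^× = {x ∈ ℤ_7 : v_7(x) = 0}. Here v_7(518/25) = v_7(num) − v_7(den) = 1; compare against these criteria.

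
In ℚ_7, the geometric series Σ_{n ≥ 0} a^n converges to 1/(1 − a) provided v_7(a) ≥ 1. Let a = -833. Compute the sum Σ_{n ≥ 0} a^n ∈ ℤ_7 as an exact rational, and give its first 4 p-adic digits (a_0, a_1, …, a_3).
Σ a^n = 1/(1 − a) = 1/834;  first 4 digits = (1, 0, 4, 4)

v_7(a) = 2 ≥ 1, so the series converges in ℤ_7 to 1/(1 − a) = 1/(1 − (-833)) = 1/834. Expand this rational in ℤ_7: compute digits iteratively via d_i = x_i mod 7, x_{i+1} = (x_i − d_i)/7. The first 4 digits are (1, 0, 4, 4).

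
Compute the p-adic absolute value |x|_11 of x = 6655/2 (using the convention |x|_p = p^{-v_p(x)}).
|6655/2|_11 = 1/1331

Step 1 — compute v_11(x) by factoring powers of 11 out of the numerator and denominator: v_11(6655/2) = 3. Step 2 — apply |x|_p = p^{-v_p(x)} = 11^{-3} = 1/1331.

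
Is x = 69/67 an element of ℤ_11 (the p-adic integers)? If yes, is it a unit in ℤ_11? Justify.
x ∈ ℤ_11^× (unit); v_11(x) = 0

ℤ_11 = {x ∈ ℚ_11 : v_11(x) ≥ 0} and ℤ_11^× = {x ∈ ℤ_11 : v_11(x) = 0}. Here v_11(69/67) = v_11(num) − v_11(den) = 0; compare against these criteria.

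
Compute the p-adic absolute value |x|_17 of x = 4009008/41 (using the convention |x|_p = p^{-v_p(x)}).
|4009008/41|_17 = 1/83521

Step 1 — compute v_17(x) by factoring powers of 17 out of the numerator and denominator: v_17(4009008/41) = 4. Step 2 — apply |x|_p = p^{-v_p(x)} = 17^{-4} = 1/83521.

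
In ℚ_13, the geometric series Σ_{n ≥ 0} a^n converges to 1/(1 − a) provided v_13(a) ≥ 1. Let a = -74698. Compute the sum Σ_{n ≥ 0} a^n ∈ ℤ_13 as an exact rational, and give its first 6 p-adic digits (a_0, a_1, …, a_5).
Σ a^n = 1/(1 − a) = 1/74699;  first 6 digits = (1, 0, 0, 5, 10, 12)

v_13(a) = 3 ≥ 1, so the series converges in ℤ_13 to 1/(1 − a) = 1/(1 − (-74698)) = 1/74699. Expand this rational in ℤ_13: compute digits iteratively via d_i = x_i mod 13, x_{i+1} = (x_i − d_i)/13. The first 6 digits are (1, 0, 0, 5, 10, 12).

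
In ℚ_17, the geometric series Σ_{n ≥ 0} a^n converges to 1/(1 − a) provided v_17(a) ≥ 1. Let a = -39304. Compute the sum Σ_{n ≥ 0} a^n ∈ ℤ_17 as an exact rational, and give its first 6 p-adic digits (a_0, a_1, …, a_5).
Σ a^n = 1/(1 − a) = 1/39305;  first 6 digits = (1, 0, 0, 9, 16, 16)

v_17(a) = 3 ≥ 1, so the series converges in ℤ_17 to 1/(1 − a) = 1/(1 − (-39304)) = 1/39305. Expand this rational in ℤ_17: compute digits iteratively via d_i = x_i mod 17, x_{i+1} = (x_i − d_i)/17. The first 6 digits are (1, 0, 0, 9, 16, 16).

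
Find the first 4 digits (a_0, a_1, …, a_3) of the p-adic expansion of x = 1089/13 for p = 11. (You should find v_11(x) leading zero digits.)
(a_0, …, a_3) = (0, 0, 10, 0)

v_11(1089/13) = 2, so a_0 = ... = a_1 = 0. Factor out: x = 11^2 · u with u = 9/13 a unit in ℤ_11. Expand u iteratively via a_{v+i} = u_i mod 11, u_{i+1} = (u_i − a_{v+i})/11:
  u_0 = 9/13;  a_2 = 10;  u_1 = (u_0 − 10)/11 = -11/13
  u_1 = -11/13;  a_3 = 0;  u_2 = (u_1 − 0)/11 = -1/13
Digits: (0, 0, 10, 0).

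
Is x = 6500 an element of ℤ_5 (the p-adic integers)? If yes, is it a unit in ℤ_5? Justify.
x ∈ ℤ_5 but not a unit; v_5(x) = 3 > 0

ℤ_5 = {x ∈ ℚ_5 : v_5(x) ≥ 0} and ℤ_5^× = {x ∈ ℤ_5 : v_5(x) = 0}. Here v_5(6500) = v_5(num) − v_5(den) = 3; compare against these criteria.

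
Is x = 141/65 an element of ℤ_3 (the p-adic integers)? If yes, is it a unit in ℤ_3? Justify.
x ∈ ℤ_3 but not a unit; v_3(x) = 1 > 0

ℤ_3 = {x ∈ ℚ_3 : v_3(x) ≥ 0} and ℤ_3^× = {x ∈ ℤ_3 : v_3(x) = 0}. Here v_3(141/65) = v_3(num) − v_3(den) = 1; compare against these criteria.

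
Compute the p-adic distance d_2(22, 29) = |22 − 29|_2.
d_2(22, 29) = 1

Step 1 — x − y = 22 − 29 = -7. Step 2 — v_2(-7) = 0 (factor: -7 = −(2^0 · 7); the sign does not affect v_p). Step 3 — |x − y|_2 = 2^{0} = 1.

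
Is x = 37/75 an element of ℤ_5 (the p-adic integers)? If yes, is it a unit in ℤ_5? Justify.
x ∉ ℤ_5 (v_5(x) = -2 < 0)

ℤ_5 = {x ∈ ℚ_5 : v_5(x) ≥ 0} and ℤ_5^× = {x ∈ ℤ_5 : v_5(x) = 0}. Here v_5(37/75) = v_5(num) − v_5(den) = -2; compare against these criteria.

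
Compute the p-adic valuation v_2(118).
v_2(118) = 1

v_2(n) is the largest exponent k such that 2^k divides n. Factor out: 118 = 2^1 · 59. (Sign doesn't affect v_p.) So v_2(118) = 1.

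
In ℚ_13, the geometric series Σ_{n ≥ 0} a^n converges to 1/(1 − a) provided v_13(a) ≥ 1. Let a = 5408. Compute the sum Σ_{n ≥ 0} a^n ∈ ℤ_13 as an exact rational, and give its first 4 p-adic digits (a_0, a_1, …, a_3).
Σ a^n = 1/(1 − a) = -1/5407;  first 4 digits = (1, 0, 6, 2)

v_13(a) = 2 ≥ 1, so the series converges in ℤ_13 to 1/(1 − a) = 1/(1 − 5408) = -1/5407. Expand this rational in ℤ_13: compute digits iteratively via d_i = x_i mod 13, x_{i+1} = (x_i − d_i)/13. The first 4 digits are (1, 0, 6, 2).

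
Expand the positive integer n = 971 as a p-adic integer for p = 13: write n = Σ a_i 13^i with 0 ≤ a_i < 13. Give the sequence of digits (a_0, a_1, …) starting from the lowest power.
(a_0, a_1, …) = (9, 9, 5)

Repeated division by 13 gives the digits low-to-high: 971 = 9 + 9·13^1 + 5·13^2. Digit sequence: (9, 9, 5).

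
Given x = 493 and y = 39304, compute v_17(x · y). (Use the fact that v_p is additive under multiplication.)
v_17(19376872) = 4

v_p(x) = 1 (factor: 493 = 17^1 · 29); v_p(y) = 3 (factor: 39304 = 17^3 · 8). Additivity: v_p(xy) = v_p(x) + v_p(y) = 1 + 3 = 4. (Direct check: xy = 19376872 = 17^4 · (232).)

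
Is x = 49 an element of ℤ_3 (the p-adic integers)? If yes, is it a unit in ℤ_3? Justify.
x ∈ ℤ_3^× (unit); v_3(x) = 0

ℤ_3 = {x ∈ ℚ_3 : v_3(x) ≥ 0} and ℤ_3^× = {x ∈ ℤ_3 : v_3(x) = 0}. Here v_3(49) = v_3(num) − v_3(den) = 0; compare against these criteria.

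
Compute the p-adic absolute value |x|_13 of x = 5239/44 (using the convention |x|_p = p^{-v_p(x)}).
|5239/44|_13 = 1/169

Step 1 — compute v_13(x) by factoring powers of 13 out of the numerator and denominator: v_13(5239/44) = 2. Step 2 — apply |x|_p = p^{-v_p(x)} = 13^{-2} = 1/169.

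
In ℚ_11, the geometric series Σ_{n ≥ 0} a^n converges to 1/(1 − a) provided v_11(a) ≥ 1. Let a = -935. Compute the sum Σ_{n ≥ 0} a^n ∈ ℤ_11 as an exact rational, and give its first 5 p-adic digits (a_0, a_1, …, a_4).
Σ a^n = 1/(1 − a) = 1/936;  first 5 digits = (1, 3, 1, 1, 4)

v_11(a) = 1 ≥ 1, so the series converges in ℤ_11 to 1/(1 − a) = 1/(1 − (-935)) = 1/936. Expand this rational in ℤ_11: compute digits iteratively via d_i = x_i mod 11, x_{i+1} = (x_i − d_i)/11. The first 5 digits are (1, 3, 1, 1, 4).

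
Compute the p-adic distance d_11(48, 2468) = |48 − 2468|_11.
d_11(48, 2468) = 1/121

Step 1 — x − y = 48 − 2468 = -2420. Step 2 — v_11(-2420) = 2 (factor: -2420 = −(11^2 · 20); the sign does not affect v_p). Step 3 — |x − y|_11 = 11^{-2} = 1/121.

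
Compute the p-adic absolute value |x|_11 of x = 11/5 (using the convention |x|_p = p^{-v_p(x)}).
|11/5|_11 = 1/11

Step 1 — compute v_11(x) by factoring powers of 11 out of the numerator and denominator: v_11(11/5) = 1. Step 2 — apply |x|_p = p^{-v_p(x)} = 11^{-1} = 1/11.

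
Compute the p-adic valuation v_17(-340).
v_17(-340) = 1

v_17(n) is the largest exponent k such that 17^k divides n. Factor out: -340 = -17^1 · 20. (Sign doesn't affect v_p.) So v_17(-340) = 1.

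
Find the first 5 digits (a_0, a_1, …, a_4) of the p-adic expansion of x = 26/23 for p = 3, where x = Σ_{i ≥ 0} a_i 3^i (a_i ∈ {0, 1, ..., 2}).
(a_0, …, a_4) = (1, 2, 0, 2, 2)

v_3(26/23) = 0 (numerator and denominator both coprime to 3), so x ∈ ℤ_3^×. Compute digits iteratively via a_i = x_i mod 3, x_{i+1} = (x_i − a_i)/3, with x_0 = x:
  x_0 = 26/23;  a_0 = 1;  x_1 = (x_0 − 1)/3 = 1/23
  x_1 = 1/23;  a_1 = 2;  x_2 = (x_1 − 2)/3 = -15/23
  x_2 = -15/23;  a_2 = 0;  x_3 = (x_2 − 0)/3 = -5/23
  x_3 = -5/23;  a_3 = 2;  x_4 = (x_3 − 2)/3 = -17/23
  x_4 = -17/23;  a_4 = 2;  x_5 = (x_4 − 2)/3 = -21/23
Digits: (1, 2, 0, 2, 2).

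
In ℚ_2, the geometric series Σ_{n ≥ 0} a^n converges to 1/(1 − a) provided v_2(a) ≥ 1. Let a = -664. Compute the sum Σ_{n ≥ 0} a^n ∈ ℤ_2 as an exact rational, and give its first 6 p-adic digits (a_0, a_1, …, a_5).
Σ a^n = 1/(1 − a) = 1/665;  first 6 digits = (1, 0, 0, 1, 0, 1)

v_2(a) = 3 ≥ 1, so the series converges in ℤ_2 to 1/(1 − a) = 1/(1 − (-664)) = 1/665. Expand this rational in ℤ_2: compute digits iteratively via d_i = x_i mod 2, x_{i+1} = (x_i − d_i)/2. The first 6 digits are (1, 0, 0, 1, 0, 1).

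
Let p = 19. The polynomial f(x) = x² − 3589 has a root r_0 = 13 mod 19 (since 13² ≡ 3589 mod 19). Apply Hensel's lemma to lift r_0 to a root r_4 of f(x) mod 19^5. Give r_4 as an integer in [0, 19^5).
r_4 = 1070454 (mod 2476099)

Hensel's recurrence: r_{i+1} = r_i − f(r_i)·(f′(r_i))^{-1} mod 19^{i+2}, with f′(x) = 2x. Iterate:
  r_0 = 13 (mod 19)
  r_1 = 89 (mod 361)
  r_2 = 450 (mod 6859)
  r_3 = 27886 (mod 130321)
  r_4 = 1070454 (mod 2476099)
Final: r_4 = 1070454, and one checks f(r_4) ≡ 0 mod 19^5.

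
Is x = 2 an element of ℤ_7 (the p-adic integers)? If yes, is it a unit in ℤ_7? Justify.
x ∈ ℤ_7^× (unit); v_7(x) = 0

ℤ_7 = {x ∈ ℚ_7 : v_7(x) ≥ 0} and ℤ_7^× = {x ∈ ℤ_7 : v_7(x) = 0}. Here v_7(2) = v_7(num) − v_7(den) = 0; compare against these criteria.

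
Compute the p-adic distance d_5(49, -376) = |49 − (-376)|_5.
d_5(49, -376) = 1/25

Step 1 — x − y = 49 − (-376) = 425. Step 2 — v_5(425) = 2 (factor: 425 = (5^2 · 17); the sign does not affect v_p). Step 3 — |x − y|_5 = 5^{-2} = 1/25.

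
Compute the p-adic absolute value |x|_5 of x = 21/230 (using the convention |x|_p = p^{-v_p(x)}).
|21/230|_5 = 5

Step 1 — compute v_5(x) by factoring powers of 5 out of the numerator and denominator: v_5(21/230) = -1. Step 2 — apply |x|_p = p^{-v_p(x)} = 5^{1} = 5.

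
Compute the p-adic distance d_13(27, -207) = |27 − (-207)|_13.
d_13(27, -207) = 1/13

Step 1 — x − y = 27 − (-207) = 234. Step 2 — v_13(234) = 1 (factor: 234 = (13^1 · 18); the sign does not affect v_p). Step 3 — |x − y|_13 = 13^{-1} = 1/13.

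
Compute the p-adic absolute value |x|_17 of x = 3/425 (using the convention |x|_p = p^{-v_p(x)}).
|3/425|_17 = 17

Step 1 — compute v_17(x) by factoring powers of 17 out of the numerator and denominator: v_17(3/425) = -1. Step 2 — apply |x|_p = p^{-v_p(x)} = 17^{1} = 17.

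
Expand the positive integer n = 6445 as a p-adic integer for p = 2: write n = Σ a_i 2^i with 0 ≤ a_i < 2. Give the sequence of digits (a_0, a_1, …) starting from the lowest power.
(a_0, a_1, …) = (1, 0, 1, 1, 0, 1, 0, 0, 1, 0, 0, 1, 1)

Repeated division by 2 gives the digits low-to-high: 6445 = 1 + 1·2^2 + 1·2^3 + 1·2^5 + 1·2^8 + 1·2^11 + 1·2^12. Digit sequence: (1, 0, 1, 1, 0, 1, 0, 0, 1, 0, 0, 1, 1).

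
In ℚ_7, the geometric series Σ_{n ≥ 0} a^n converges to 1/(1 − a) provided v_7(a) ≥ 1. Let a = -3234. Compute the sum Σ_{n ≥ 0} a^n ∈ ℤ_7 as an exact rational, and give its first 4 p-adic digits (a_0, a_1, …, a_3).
Σ a^n = 1/(1 − a) = 1/3235;  first 4 digits = (1, 0, 4, 4)

v_7(a) = 2 ≥ 1, so the series converges in ℤ_7 to 1/(1 − a) = 1/(1 − (-3234)) = 1/3235. Expand this rational in ℤ_7: compute digits iteratively via d_i = x_i mod 7, x_{i+1} = (x_i − d_i)/7. The first 4 digits are (1, 0, 4, 4).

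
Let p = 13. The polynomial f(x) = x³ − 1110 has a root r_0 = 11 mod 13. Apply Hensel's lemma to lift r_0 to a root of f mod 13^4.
r_3 = 16118 (mod 28561)

Hensel: r_{i+1} = r_i − f(r_i)/f′(r_i) mod 13^{i+2}, where f′(x) = 3x². Iterate:
  r_0 = 11 (mod 13)
  r_1 = 63 (mod 169)
  r_2 = 739 (mod 2197)
  r_3 = 16118 (mod 28561)
Final: r = 16118 with f(r) ≡ 0 mod 13^4.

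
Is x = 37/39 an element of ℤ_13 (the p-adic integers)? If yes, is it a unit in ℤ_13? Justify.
x ∉ ℤ_13 (v_13(x) = -1 < 0)

ℤ_13 = {x ∈ ℚ_13 : v_13(x) ≥ 0} and ℤ_13^× = {x ∈ ℤ_13 : v_13(x) = 0}. Here v_13(37/39) = v_13(num) − v_13(den) = -1; compare against these criteria.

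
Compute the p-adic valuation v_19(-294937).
v_19(-294937) = 3

v_19(n) is the largest exponent k such that 19^k divides n. Factor out: -294937 = -19^3 · 43. (Sign doesn't affect v_p.) So v_19(-294937) = 3.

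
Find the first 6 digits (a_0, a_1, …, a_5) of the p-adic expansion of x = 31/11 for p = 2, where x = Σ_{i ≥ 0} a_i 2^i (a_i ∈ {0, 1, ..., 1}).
(a_0, …, a_5) = (1, 0, 1, 1, 1, 1)

v_2(31/11) = 0 (numerator and denominator both coprime to 2), so x ∈ ℤ_2^×. Compute digits iteratively via a_i = x_i mod 2, x_{i+1} = (x_i − a_i)/2, with x_0 = x:
  x_0 = 31/11;  a_0 = 1;  x_1 = (x_0 − 1)/2 = 10/11
  x_1 = 10/11;  a_1 = 0;  x_2 = (x_1 − 0)/2 = 5/11
  x_2 = 5/11;  a_2 = 1;  x_3 = (x_2 − 1)/2 = -3/11
  x_3 = -3/11;  a_3 = 1;  x_4 = (x_3 − 1)/2 = -7/11
  x_4 = -7/11;  a_4 = 1;  x_5 = (x_4 − 1)/2 = -9/11
  x_5 = -9/11;  a_5 = 1;  x_6 = (x_5 − 1)/2 = -10/11
Digits: (1, 0, 1, 1, 1, 1).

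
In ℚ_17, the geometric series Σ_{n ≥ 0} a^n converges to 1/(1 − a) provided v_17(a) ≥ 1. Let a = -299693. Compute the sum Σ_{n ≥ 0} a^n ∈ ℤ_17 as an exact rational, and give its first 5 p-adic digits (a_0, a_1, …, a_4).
Σ a^n = 1/(1 − a) = 1/299694;  first 5 digits = (1, 0, 0, 7, 13)

v_17(a) = 3 ≥ 1, so the series converges in ℤ_17 to 1/(1 − a) = 1/(1 − (-299693)) = 1/299694. Expand this rational in ℤ_17: compute digits iteratively via d_i = x_i mod 17, x_{i+1} = (x_i − d_i)/17. The first 5 digits are (1, 0, 0, 7, 13).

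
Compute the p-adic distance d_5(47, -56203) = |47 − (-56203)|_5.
d_5(47, -56203) = 1/3125

Step 1 — x − y = 47 − (-56203) = 56250. Step 2 — v_5(56250) = 5 (factor: 56250 = (5^5 · 18); the sign does not affect v_p). Step 3 — |x − y|_5 = 5^{-5} = 1/3125.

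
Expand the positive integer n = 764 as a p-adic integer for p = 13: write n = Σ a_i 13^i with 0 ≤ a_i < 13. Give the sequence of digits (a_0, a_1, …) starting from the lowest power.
(a_0, a_1, …) = (10, 6, 4)

Repeated division by 13 gives the digits low-to-high: 764 = 10 + 6·13^1 + 4·13^2. Digit sequence: (10, 6, 4).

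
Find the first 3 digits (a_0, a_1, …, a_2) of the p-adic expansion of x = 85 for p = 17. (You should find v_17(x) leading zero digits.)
(a_0, …, a_2) = (0, 5, 0)

v_17(85) = 1, so a_0 = ... = a_0 = 0. Factor out: x = 17^1 · u with u = 5 a unit in ℤ_17. Expand u iteratively via a_{v+i} = u_i mod 17, u_{i+1} = (u_i − a_{v+i})/17:
  u_0 = 5;  a_1 = 5;  u_1 = (u_0 − 5)/17 = 0
  u_1 = 0;  a_2 = 0;  u_2 = (u_1 − 0)/17 = 0
Digits: (0, 5, 0).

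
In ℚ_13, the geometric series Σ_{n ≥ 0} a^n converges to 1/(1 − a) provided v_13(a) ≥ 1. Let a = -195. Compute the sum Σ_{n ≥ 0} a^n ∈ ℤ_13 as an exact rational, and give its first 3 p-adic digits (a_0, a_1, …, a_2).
Σ a^n = 1/(1 − a) = 1/196;  first 3 digits = (1, 11, 2)

v_13(a) = 1 ≥ 1, so the series converges in ℤ_13 to 1/(1 − a) = 1/(1 − (-195)) = 1/196. Expand this rational in ℤ_13: compute digits iteratively via d_i = x_i mod 13, x_{i+1} = (x_i − d_i)/13. The first 3 digits are (1, 11, 2).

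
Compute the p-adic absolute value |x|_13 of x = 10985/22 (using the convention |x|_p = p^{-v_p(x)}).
|10985/22|_13 = 1/2197

Step 1 — compute v_13(x) by factoring powers of 13 out of the numerator and denominator: v_13(10985/22) = 3. Step 2 — apply |x|_p = p^{-v_p(x)} = 13^{-3} = 1/2197.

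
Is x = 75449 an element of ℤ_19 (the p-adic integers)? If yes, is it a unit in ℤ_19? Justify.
x ∈ ℤ_19 but not a unit; v_19(x) = 3 > 0

ℤ_19 = {x ∈ ℚ_19 : v_19(x) ≥ 0} and ℤ_19^× = {x ∈ ℤ_19 : v_19(x) = 0}. Here v_19(75449) = v_19(num) − v_19(den) = 3; compare against these criteria.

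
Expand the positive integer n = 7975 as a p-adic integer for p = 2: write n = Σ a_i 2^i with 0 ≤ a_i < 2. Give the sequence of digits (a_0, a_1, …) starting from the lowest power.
(a_0, a_1, …) = (1, 1, 1, 0, 0, 1, 0, 0, 1, 1, 1, 1, 1)

Repeated division by 2 gives the digits low-to-high: 7975 = 1 + 1·2^1 + 1·2^2 + 1·2^5 + 1·2^8 + 1·2^9 + 1·2^10 + 1·2^11 + 1·2^12. Digit sequence: (1, 1, 1, 0, 0, 1, 0, 0, 1, 1, 1, 1, 1).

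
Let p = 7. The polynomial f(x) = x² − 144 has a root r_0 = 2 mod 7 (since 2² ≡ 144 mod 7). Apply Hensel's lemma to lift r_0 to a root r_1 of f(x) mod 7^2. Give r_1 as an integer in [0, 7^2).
r_1 = 37 (mod 49)

Hensel's recurrence: r_{i+1} = r_i − f(r_i)·(f′(r_i))^{-1} mod 7^{i+2}, with f′(x) = 2x. Iterate:
  r_0 = 2 (mod 7)
  r_1 = 37 (mod 49)
Final: r_1 = 37, and one checks f(r_1) ≡ 0 mod 7^2.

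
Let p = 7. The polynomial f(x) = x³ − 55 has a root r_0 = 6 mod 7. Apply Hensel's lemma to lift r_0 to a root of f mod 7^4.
r_3 = 328 (mod 2401)

Hensel: r_{i+1} = r_i − f(r_i)/f′(r_i) mod 7^{i+2}, where f′(x) = 3x². Iterate:
  r_0 = 6 (mod 7)
  r_1 = 34 (mod 49)
  r_2 = 328 (mod 343)
  r_3 = 328 (mod 2401)
Final: r = 328 with f(r) ≡ 0 mod 7^4.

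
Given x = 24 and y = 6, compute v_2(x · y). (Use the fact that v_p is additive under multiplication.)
v_2(144) = 4

v_p(x) = 3 (factor: 24 = 2^3 · 3); v_p(y) = 1 (factor: 6 = 2^1 · 3). Additivity: v_p(xy) = v_p(x) + v_p(y) = 3 + 1 = 4. (Direct check: xy = 144 = 2^4 · (9).)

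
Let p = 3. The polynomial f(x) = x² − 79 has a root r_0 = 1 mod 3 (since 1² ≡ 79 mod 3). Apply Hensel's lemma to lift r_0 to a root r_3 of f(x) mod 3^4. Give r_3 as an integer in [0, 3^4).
r_3 = 22 (mod 81)

Hensel's recurrence: r_{i+1} = r_i − f(r_i)·(f′(r_i))^{-1} mod 3^{i+2}, with f′(x) = 2x. Iterate:
  r_0 = 1 (mod 3)
  r_1 = 4 (mod 9)
  r_2 = 22 (mod 27)
  r_3 = 22 (mod 81)
Final: r_3 = 22, and one checks f(r_3) ≡ 0 mod 3^4.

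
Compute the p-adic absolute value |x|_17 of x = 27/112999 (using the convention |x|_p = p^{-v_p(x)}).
|27/112999|_17 = 4913

Step 1 — compute v_17(x) by factoring powers of 17 out of the numerator and denominator: v_17(27/112999) = -3. Step 2 — apply |x|_p = p^{-v_p(x)} = 17^{3} = 4913.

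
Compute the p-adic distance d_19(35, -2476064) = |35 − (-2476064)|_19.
d_19(35, -2476064) = 1/2476099

Step 1 — x − y = 35 − (-2476064) = 2476099. Step 2 — v_19(2476099) = 5 (factor: 2476099 = (19^5 · 1); the sign does not affect v_p). Step 3 — |x − y|_19 = 19^{-5} = 1/2476099.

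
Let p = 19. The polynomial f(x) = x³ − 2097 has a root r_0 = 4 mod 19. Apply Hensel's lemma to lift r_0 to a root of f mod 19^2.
r_1 = 99 (mod 361)

Hensel: r_{i+1} = r_i − f(r_i)/f′(r_i) mod 19^{i+2}, where f′(x) = 3x². Iterate:
  r_0 = 4 (mod 19)
  r_1 = 99 (mod 361)
Final: r = 99 with f(r) ≡ 0 mod 19^2.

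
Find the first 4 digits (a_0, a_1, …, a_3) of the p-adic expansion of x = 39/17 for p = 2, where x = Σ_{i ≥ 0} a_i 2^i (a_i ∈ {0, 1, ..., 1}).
(a_0, …, a_3) = (1, 1, 1, 0)

v_2(39/17) = 0 (numerator and denominator both coprime to 2), so x ∈ ℤ_2^×. Compute digits iteratively via a_i = x_i mod 2, x_{i+1} = (x_i − a_i)/2, with x_0 = x:
  x_0 = 39/17;  a_0 = 1;  x_1 = (x_0 − 1)/2 = 11/17
  x_1 = 11/17;  a_1 = 1;  x_2 = (x_1 − 1)/2 = -3/17
  x_2 = -3/17;  a_2 = 1;  x_3 = (x_2 − 1)/2 = -10/17
  x_3 = -10/17;  a_3 = 0;  x_4 = (x_3 − 0)/2 = -5/17
Digits: (1, 1, 1, 0).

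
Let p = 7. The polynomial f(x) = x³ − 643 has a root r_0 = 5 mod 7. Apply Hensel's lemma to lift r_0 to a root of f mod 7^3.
r_2 = 334 (mod 343)

Hensel: r_{i+1} = r_i − f(r_i)/f′(r_i) mod 7^{i+2}, where f′(x) = 3x². Iterate:
  r_0 = 5 (mod 7)
  r_1 = 40 (mod 49)
  r_2 = 334 (mod 343)
Final: r = 334 with f(r) ≡ 0 mod 7^3.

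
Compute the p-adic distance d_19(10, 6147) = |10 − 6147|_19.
d_19(10, 6147) = 1/361

Step 1 — x − y = 10 − 6147 = -6137. Step 2 — v_19(-6137) = 2 (factor: -6137 = −(19^2 · 17); the sign does not affect v_p). Step 3 — |x − y|_19 = 19^{-2} = 1/361.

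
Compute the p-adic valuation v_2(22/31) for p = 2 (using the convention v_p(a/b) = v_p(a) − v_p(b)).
v_2(22/31) = 1

Factor powers of 2 from the numerator and denominator of the reduced fraction: 22 = 2^1 · 11 and 31 = 2^0 · 31. Apply v_p(a/b) = v_p(a) − v_p(b): v_2(22/31) = 1 − 0 = 1.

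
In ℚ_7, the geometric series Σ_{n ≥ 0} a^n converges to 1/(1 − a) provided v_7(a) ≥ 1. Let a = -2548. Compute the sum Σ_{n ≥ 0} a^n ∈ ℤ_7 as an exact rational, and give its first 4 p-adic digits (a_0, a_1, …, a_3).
Σ a^n = 1/(1 − a) = 1/2549;  first 4 digits = (1, 0, 4, 6)

v_7(a) = 2 ≥ 1, so the series converges in ℤ_7 to 1/(1 − a) = 1/(1 − (-2548)) = 1/2549. Expand this rational in ℤ_7: compute digits iteratively via d_i = x_i mod 7, x_{i+1} = (x_i − d_i)/7. The first 4 digits are (1, 0, 4, 6).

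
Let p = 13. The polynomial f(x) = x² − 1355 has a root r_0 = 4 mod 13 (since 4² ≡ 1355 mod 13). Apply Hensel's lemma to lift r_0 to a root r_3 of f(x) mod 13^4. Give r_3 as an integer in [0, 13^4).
r_3 = 14473 (mod 28561)

Hensel's recurrence: r_{i+1} = r_i − f(r_i)·(f′(r_i))^{-1} mod 13^{i+2}, with f′(x) = 2x. Iterate:
  r_0 = 4 (mod 13)
  r_1 = 108 (mod 169)
  r_2 = 1291 (mod 2197)
  r_3 = 14473 (mod 28561)
Final: r_3 = 14473, and one checks f(r_3) ≡ 0 mod 13^4.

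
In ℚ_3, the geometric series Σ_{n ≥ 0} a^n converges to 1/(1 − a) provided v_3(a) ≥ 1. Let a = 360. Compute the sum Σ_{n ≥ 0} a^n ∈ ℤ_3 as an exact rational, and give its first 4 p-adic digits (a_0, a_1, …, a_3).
Σ a^n = 1/(1 − a) = -1/359;  first 4 digits = (1, 0, 1, 1)

v_3(a) = 2 ≥ 1, so the series converges in ℤ_3 to 1/(1 − a) = 1/(1 − 360) = -1/359. Expand this rational in ℤ_3: compute digits iteratively via d_i = x_i mod 3, x_{i+1} = (x_i − d_i)/3. The first 4 digits are (1, 0, 1, 1).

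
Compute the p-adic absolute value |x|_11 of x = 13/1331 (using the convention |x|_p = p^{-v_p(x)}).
|13/1331|_11 = 1331

Step 1 — compute v_11(x) by factoring powers of 11 out of the numerator and denominator: v_11(13/1331) = -3. Step 2 — apply |x|_p = p^{-v_p(x)} = 11^{3} = 1331.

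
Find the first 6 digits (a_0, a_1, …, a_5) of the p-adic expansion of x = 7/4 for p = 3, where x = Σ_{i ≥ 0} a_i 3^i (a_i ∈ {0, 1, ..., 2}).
(a_0, …, a_5) = (1, 1, 2, 0, 2, 0)

v_3(7/4) = 0 (numerator and denominator both coprime to 3), so x ∈ ℤ_3^×. Compute digits iteratively via a_i = x_i mod 3, x_{i+1} = (x_i − a_i)/3, with x_0 = x:
  x_0 = 7/4;  a_0 = 1;  x_1 = (x_0 − 1)/3 = 1/4
  x_1 = 1/4;  a_1 = 1;  x_2 = (x_1 − 1)/3 = -1/4
  x_2 = -1/4;  a_2 = 2;  x_3 = (x_2 − 2)/3 = -3/4
  x_3 = -3/4;  a_3 = 0;  x_4 = (x_3 − 0)/3 = -1/4
  x_4 = -1/4;  a_4 = 2;  x_5 = (x_4 − 2)/3 = -3/4
  x_5 = -3/4;  a_5 = 0;  x_6 = (x_5 − 0)/3 = -1/4
Digits: (1, 1, 2, 0, 2, 0).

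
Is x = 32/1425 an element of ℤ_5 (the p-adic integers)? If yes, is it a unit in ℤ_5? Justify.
x ∉ ℤ_5 (v_5(x) = -2 < 0)

ℤ_5 = {x ∈ ℚ_5 : v_5(x) ≥ 0} and ℤ_5^× = {x ∈ ℤ_5 : v_5(x) = 0}. Here v_5(32/1425) = v_5(num) − v_5(den) = -2; compare against these criteria.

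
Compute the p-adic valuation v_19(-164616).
v_19(-164616) = 3

v_19(n) is the largest exponent k such that 19^k divides n. Factor out: -164616 = -19^3 · 24. (Sign doesn't affect v_p.) So v_19(-164616) = 3.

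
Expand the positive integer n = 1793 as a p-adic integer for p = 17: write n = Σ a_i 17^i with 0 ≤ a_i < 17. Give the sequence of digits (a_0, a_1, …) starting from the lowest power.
(a_0, a_1, …) = (8, 3, 6)

Repeated division by 17 gives the digits low-to-high: 1793 = 8 + 3·17^1 + 6·17^2. Digit sequence: (8, 3, 6).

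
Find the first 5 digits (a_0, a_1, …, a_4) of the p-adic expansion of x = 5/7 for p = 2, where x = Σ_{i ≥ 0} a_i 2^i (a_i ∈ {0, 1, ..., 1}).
(a_0, …, a_4) = (1, 1, 0, 0, 1)

v_2(5/7) = 0 (numerator and denominator both coprime to 2), so x ∈ ℤ_2^×. Compute digits iteratively via a_i = x_i mod 2, x_{i+1} = (x_i − a_i)/2, with x_0 = x:
  x_0 = 5/7;  a_0 = 1;  x_1 = (x_0 − 1)/2 = -1/7
  x_1 = -1/7;  a_1 = 1;  x_2 = (x_1 − 1)/2 = -4/7
  x_2 = -4/7;  a_2 = 0;  x_3 = (x_2 − 0)/2 = -2/7
  x_3 = -2/7;  a_3 = 0;  x_4 = (x_3 − 0)/2 = -1/7
  x_4 = -1/7;  a_4 = 1;  x_5 = (x_4 − 1)/2 = -4/7
Digits: (1, 1, 0, 0, 1).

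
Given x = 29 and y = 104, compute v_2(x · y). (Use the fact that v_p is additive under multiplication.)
v_2(3016) = 3

v_p(x) = 0 (factor: 29 = 2^0 · 29); v_p(y) = 3 (factor: 104 = 2^3 · 13). Additivity: v_p(xy) = v_p(x) + v_p(y) = 0 + 3 = 3. (Direct check: xy = 3016 = 2^3 · (377).)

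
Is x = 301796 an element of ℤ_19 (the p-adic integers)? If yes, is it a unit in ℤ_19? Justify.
x ∈ ℤ_19 but not a unit; v_19(x) = 3 > 0

ℤ_19 = {x ∈ ℚ_19 : v_19(x) ≥ 0} and ℤ_19^× = {x ∈ ℤ_19 : v_19(x) = 0}. Here v_19(301796) = v_19(num) − v_19(den) = 3; compare against these criteria.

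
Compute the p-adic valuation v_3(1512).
v_3(1512) = 3

v_3(n) is the largest exponent k such that 3^k divides n. Factor out: 1512 = 3^3 · 56. (Sign doesn't affect v_p.) So v_3(1512) = 3.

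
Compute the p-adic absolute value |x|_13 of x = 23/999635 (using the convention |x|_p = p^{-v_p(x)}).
|23/999635|_13 = 28561

Step 1 — compute v_13(x) by factoring powers of 13 out of the numerator and denominator: v_13(23/999635) = -4. Step 2 — apply |x|_p = p^{-v_p(x)} = 13^{4} = 28561.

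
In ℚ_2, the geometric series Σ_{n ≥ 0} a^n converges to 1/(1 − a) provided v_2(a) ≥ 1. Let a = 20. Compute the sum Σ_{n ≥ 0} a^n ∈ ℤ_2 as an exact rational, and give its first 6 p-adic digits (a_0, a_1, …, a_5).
Σ a^n = 1/(1 − a) = -1/19;  first 6 digits = (1, 0, 1, 0, 0, 1)

v_2(a) = 2 ≥ 1, so the series converges in ℤ_2 to 1/(1 − a) = 1/(1 − 20) = -1/19. Expand this rational in ℤ_2: compute digits iteratively via d_i = x_i mod 2, x_{i+1} = (x_i − d_i)/2. The first 6 digits are (1, 0, 1, 0, 0, 1).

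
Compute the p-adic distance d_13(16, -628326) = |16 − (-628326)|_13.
d_13(16, -628326) = 1/28561

Step 1 — x − y = 16 − (-628326) = 628342. Step 2 — v_13(628342) = 4 (factor: 628342 = (13^4 · 22); the sign does not affect v_p). Step 3 — |x − y|_13 = 13^{-4} = 1/28561.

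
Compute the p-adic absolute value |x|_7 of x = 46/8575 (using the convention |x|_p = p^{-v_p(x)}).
|46/8575|_7 = 343

Step 1 — compute v_7(x) by factoring powers of 7 out of the numerator and denominator: v_7(46/8575) = -3. Step 2 — apply |x|_p = p^{-v_p(x)} = 7^{3} = 343.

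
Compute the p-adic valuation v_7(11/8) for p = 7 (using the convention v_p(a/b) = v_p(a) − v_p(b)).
v_7(11/8) = 0

Factor powers of 7 from the numerator and denominator of the reduced fraction: 11 = 7^0 · 11 and 8 = 7^0 · 8. Apply v_p(a/b) = v_p(a) − v_p(b): v_7(11/8) = 0 − 0 = 0.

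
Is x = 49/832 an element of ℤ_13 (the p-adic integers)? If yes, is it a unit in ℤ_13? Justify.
x ∉ ℤ_13 (v_13(x) = -1 < 0)

ℤ_13 = {x ∈ ℚ_13 : v_13(x) ≥ 0} and ℤ_13^× = {x ∈ ℤ_13 : v_13(x) = 0}. Here v_13(49/832) = v_13(num) − v_13(den) = -1; compare against these criteria.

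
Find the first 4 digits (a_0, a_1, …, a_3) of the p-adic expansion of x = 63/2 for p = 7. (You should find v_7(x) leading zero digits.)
(a_0, …, a_3) = (0, 1, 4, 3)

v_7(63/2) = 1, so a_0 = ... = a_0 = 0. Factor out: x = 7^1 · u with u = 9/2 a unit in ℤ_7. Expand u iteratively via a_{v+i} = u_i mod 7, u_{i+1} = (u_i − a_{v+i})/7:
  u_0 = 9/2;  a_1 = 1;  u_1 = (u_0 − 1)/7 = 1/2
  u_1 = 1/2;  a_2 = 4;  u_2 = (u_1 − 4)/7 = -1/2
  u_2 = -1/2;  a_3 = 3;  u_3 = (u_2 − 3)/7 = -1/2
Digits: (0, 1, 4, 3).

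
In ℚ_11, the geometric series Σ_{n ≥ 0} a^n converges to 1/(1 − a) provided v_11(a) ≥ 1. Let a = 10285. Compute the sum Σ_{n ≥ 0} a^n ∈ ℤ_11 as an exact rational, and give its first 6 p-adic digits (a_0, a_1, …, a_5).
Σ a^n = 1/(1 − a) = -1/10284;  first 6 digits = (1, 0, 8, 7, 9, 7)

v_11(a) = 2 ≥ 1, so the series converges in ℤ_11 to 1/(1 − a) = 1/(1 − 10285) = -1/10284. Expand this rational in ℤ_11: compute digits iteratively via d_i = x_i mod 11, x_{i+1} = (x_i − d_i)/11. The first 6 digits are (1, 0, 8, 7, 9, 7).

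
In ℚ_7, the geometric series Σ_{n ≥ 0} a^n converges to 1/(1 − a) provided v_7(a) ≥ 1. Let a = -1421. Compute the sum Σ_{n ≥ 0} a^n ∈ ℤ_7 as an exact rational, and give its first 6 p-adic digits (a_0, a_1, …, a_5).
Σ a^n = 1/(1 − a) = 1/1422;  first 6 digits = (1, 0, 6, 2, 0, 1)

v_7(a) = 2 ≥ 1, so the series converges in ℤ_7 to 1/(1 − a) = 1/(1 − (-1421)) = 1/1422. Expand this rational in ℤ_7: compute digits iteratively via d_i = x_i mod 7, x_{i+1} = (x_i − d_i)/7. The first 6 digits are (1, 0, 6, 2, 0, 1).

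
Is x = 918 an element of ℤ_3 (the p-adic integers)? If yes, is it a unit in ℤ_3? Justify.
x ∈ ℤ_3 but not a unit; v_3(x) = 3 > 0

ℤ_3 = {x ∈ ℚ_3 : v_3(x) ≥ 0} and ℤ_3^× = {x ∈ ℤ_3 : v_3(x) = 0}. Here v_3(918) = v_3(num) − v_3(den) = 3; compare against these criteria.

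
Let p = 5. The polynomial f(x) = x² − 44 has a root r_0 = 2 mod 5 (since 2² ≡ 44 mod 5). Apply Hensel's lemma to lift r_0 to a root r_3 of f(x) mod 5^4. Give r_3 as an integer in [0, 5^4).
r_3 = 112 (mod 625)

Hensel's recurrence: r_{i+1} = r_i − f(r_i)·(f′(r_i))^{-1} mod 5^{i+2}, with f′(x) = 2x. Iterate:
  r_0 = 2 (mod 5)
  r_1 = 12 (mod 25)
  r_2 = 112 (mod 125)
  r_3 = 112 (mod 625)
Final: r_3 = 112, and one checks f(r_3) ≡ 0 mod 5^4.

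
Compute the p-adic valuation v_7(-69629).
v_7(-69629) = 4

v_7(n) is the largest exponent k such that 7^k divides n. Factor out: -69629 = -7^4 · 29. (Sign doesn't affect v_p.) So v_7(-69629) = 4.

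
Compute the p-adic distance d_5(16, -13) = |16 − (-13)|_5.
d_5(16, -13) = 1

Step 1 — x − y = 16 − (-13) = 29. Step 2 — v_5(29) = 0 (factor: 29 = (5^0 · 29); the sign does not affect v_p). Step 3 — |x − y|_5 = 5^{0} = 1.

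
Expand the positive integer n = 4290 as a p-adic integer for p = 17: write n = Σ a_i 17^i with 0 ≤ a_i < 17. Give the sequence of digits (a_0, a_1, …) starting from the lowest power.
(a_0, a_1, …) = (6, 14, 14)

Repeated division by 17 gives the digits low-to-high: 4290 = 6 + 14·17^1 + 14·17^2. Digit sequence: (6, 14, 14).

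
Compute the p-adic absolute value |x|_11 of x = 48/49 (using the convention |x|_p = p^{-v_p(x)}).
|48/49|_11 = 1

Step 1 — compute v_11(x) by factoring powers of 11 out of the numerator and denominator: v_11(48/49) = 0. Step 2 — apply |x|_p = p^{-v_p(x)} = 11^{0} = 1.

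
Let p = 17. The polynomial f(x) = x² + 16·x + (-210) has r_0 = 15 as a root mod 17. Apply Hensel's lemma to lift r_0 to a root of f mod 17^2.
r_1 = 66 (mod 289)

Hensel: r_{i+1} = r_i − f(r_i)·(f′(r_i))^{-1} mod 17^{i+2}, f′(x) = 2x + 16. Iterate:
  r_0 = 15 (mod 17)
  r_1 = 66 (mod 289)
Final: r = 66 satisfies f(r) ≡ 0 mod 17^2.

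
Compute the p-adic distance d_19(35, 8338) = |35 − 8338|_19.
d_19(35, 8338) = 1/361

Step 1 — x − y = 35 − 8338 = -8303. Step 2 — v_19(-8303) = 2 (factor: -8303 = −(19^2 · 23); the sign does not affect v_p). Step 3 — |x − y|_19 = 19^{-2} = 1/361.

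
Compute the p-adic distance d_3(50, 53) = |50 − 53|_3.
d_3(50, 53) = 1/3

Step 1 — x − y = 50 − 53 = -3. Step 2 — v_3(-3) = 1 (factor: -3 = −(3^1 · 1); the sign does not affect v_p). Step 3 — |x − y|_3 = 3^{-1} = 1/3.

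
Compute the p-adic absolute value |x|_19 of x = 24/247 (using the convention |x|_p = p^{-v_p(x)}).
|24/247|_19 = 19

Step 1 — compute v_19(x) by factoring powers of 19 out of the numerator and denominator: v_19(24/247) = -1. Step 2 — apply |x|_p = p^{-v_p(x)} = 19^{1} = 19.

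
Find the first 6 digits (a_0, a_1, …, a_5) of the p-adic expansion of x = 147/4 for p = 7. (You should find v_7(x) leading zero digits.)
(a_0, …, a_5) = (0, 0, 6, 1, 5, 1)

v_7(147/4) = 2, so a_0 = ... = a_1 = 0. Factor out: x = 7^2 · u with u = 3/4 a unit in ℤ_7. Expand u iteratively via a_{v+i} = u_i mod 7, u_{i+1} = (u_i − a_{v+i})/7:
  u_0 = 3/4;  a_2 = 6;  u_1 = (u_0 − 6)/7 = -3/4
  u_1 = -3/4;  a_3 = 1;  u_2 = (u_1 − 1)/7 = -1/4
  u_2 = -1/4;  a_4 = 5;  u_3 = (u_2 − 5)/7 = -3/4
  u_3 = -3/4;  a_5 = 1;  u_4 = (u_3 − 1)/7 = -1/4
Digits: (0, 0, 6, 1, 5, 1).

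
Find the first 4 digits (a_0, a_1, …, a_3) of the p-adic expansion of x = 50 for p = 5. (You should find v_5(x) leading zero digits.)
(a_0, …, a_3) = (0, 0, 2, 0)

v_5(50) = 2, so a_0 = ... = a_1 = 0. Factor out: x = 5^2 · u with u = 2 a unit in ℤ_5. Expand u iteratively via a_{v+i} = u_i mod 5, u_{i+1} = (u_i − a_{v+i})/5:
  u_0 = 2;  a_2 = 2;  u_1 = (u_0 − 2)/5 = 0
  u_1 = 0;  a_3 = 0;  u_2 = (u_1 − 0)/5 = 0
Digits: (0, 0, 2, 0).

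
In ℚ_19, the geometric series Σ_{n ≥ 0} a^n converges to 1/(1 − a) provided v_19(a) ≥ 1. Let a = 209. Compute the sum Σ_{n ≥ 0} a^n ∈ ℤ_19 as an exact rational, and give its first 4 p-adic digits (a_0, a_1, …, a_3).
Σ a^n = 1/(1 − a) = -1/208;  first 4 digits = (1, 11, 7, 7)

v_19(a) = 1 ≥ 1, so the series converges in ℤ_19 to 1/(1 − a) = 1/(1 − 209) = -1/208. Expand this rational in ℤ_19: compute digits iteratively via d_i = x_i mod 19, x_{i+1} = (x_i − d_i)/19. The first 4 digits are (1, 11, 7, 7).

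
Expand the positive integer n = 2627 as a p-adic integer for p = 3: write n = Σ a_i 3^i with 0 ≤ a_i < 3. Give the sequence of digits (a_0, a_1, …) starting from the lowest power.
(a_0, a_1, …) = (2, 2, 0, 1, 2, 1, 0, 1)

Repeated division by 3 gives the digits low-to-high: 2627 = 2 + 2·3^1 + 1·3^3 + 2·3^4 + 1·3^5 + 1·3^7. Digit sequence: (2, 2, 0, 1, 2, 1, 0, 1).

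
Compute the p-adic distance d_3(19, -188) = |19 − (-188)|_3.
d_3(19, -188) = 1/9

Step 1 — x − y = 19 − (-188) = 207. Step 2 — v_3(207) = 2 (factor: 207 = (3^2 · 23); the sign does not affect v_p). Step 3 — |x − y|_3 = 3^{-2} = 1/9.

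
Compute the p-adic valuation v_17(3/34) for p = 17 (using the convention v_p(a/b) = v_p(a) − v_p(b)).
v_17(3/34) = -1

Factor powers of 17 from the numerator and denominator of the reduced fraction: 3 = 17^0 · 3 and 34 = 17^1 · 2. Apply v_p(a/b) = v_p(a) − v_p(b): v_17(3/34) = 0 − 1 = -1.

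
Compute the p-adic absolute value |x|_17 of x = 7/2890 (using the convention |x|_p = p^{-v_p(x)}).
|7/2890|_17 = 289

Step 1 — compute v_17(x) by factoring powers of 17 out of the numerator and denominator: v_17(7/2890) = -2. Step 2 — apply |x|_p = p^{-v_p(x)} = 17^{2} = 289.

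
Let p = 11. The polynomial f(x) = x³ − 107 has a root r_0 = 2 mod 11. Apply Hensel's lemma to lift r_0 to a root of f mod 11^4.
r_3 = 9418 (mod 14641)

Hensel: r_{i+1} = r_i − f(r_i)/f′(r_i) mod 11^{i+2}, where f′(x) = 3x². Iterate:
  r_0 = 2 (mod 11)
  r_1 = 101 (mod 121)
  r_2 = 101 (mod 1331)
  r_3 = 9418 (mod 14641)
Final: r = 9418 with f(r) ≡ 0 mod 11^4.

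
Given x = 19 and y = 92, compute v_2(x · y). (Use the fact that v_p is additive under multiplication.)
v_2(1748) = 2

v_p(x) = 0 (factor: 19 = 2^0 · 19); v_p(y) = 2 (factor: 92 = 2^2 · 23). Additivity: v_p(xy) = v_p(x) + v_p(y) = 0 + 2 = 2. (Direct check: xy = 1748 = 2^2 · (437).)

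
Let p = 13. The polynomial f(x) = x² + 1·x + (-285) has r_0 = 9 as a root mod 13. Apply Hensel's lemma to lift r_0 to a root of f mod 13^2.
r_1 = 126 (mod 169)

Hensel: r_{i+1} = r_i − f(r_i)·(f′(r_i))^{-1} mod 13^{i+2}, f′(x) = 2x + 1. Iterate:
  r_0 = 9 (mod 13)
  r_1 = 126 (mod 169)
Final: r = 126 satisfies f(r) ≡ 0 mod 13^2.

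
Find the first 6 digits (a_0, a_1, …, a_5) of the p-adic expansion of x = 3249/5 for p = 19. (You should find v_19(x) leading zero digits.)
(a_0, …, a_5) = (0, 0, 17, 3, 15, 3)

v_19(3249/5) = 2, so a_0 = ... = a_1 = 0. Factor out: x = 19^2 · u with u = 9/5 a unit in ℤ_19. Expand u iteratively via a_{v+i} = u_i mod 19, u_{i+1} = (u_i − a_{v+i})/19:
  u_0 = 9/5;  a_2 = 17;  u_1 = (u_0 − 17)/19 = -4/5
  u_1 = -4/5;  a_3 = 3;  u_2 = (u_1 − 3)/19 = -1/5
  u_2 = -1/5;  a_4 = 15;  u_3 = (u_2 − 15)/19 = -4/5
  u_3 = -4/5;  a_5 = 3;  u_4 = (u_3 − 3)/19 = -1/5
Digits: (0, 0, 17, 3, 15, 3).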